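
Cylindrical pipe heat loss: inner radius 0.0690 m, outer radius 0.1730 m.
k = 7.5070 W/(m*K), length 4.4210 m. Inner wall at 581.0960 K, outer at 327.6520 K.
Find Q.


dT = 253.4440 K
ln(ro/ri) = 0.9192
Q = 2*pi*7.5070*4.4210*253.4440 / 0.9192 = 57497.0870 W

57497.0870 W


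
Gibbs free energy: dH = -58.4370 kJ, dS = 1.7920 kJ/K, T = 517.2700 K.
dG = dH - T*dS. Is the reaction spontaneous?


T*dS = 517.2700 * 1.7920 = 926.9478 kJ
dG = -58.4370 - 926.9478 = -985.3848 kJ (spontaneous)

dG = -985.3848 kJ, spontaneous


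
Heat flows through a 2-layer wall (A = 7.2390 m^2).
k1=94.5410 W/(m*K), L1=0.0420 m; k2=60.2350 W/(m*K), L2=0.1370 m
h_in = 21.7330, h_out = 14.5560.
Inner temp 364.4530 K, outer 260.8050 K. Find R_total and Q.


R_conv_in = 1/(21.7330*7.2390) = 0.0064
R_1 = 0.0420/(94.5410*7.2390) = 6.1369e-05
R_2 = 0.1370/(60.2350*7.2390) = 0.0003
R_conv_out = 1/(14.5560*7.2390) = 0.0095
R_total = 0.0162 K/W
Q = 103.6480 / 0.0162 = 6389.3050 W

R_total = 0.0162 K/W, Q = 6389.3050 W


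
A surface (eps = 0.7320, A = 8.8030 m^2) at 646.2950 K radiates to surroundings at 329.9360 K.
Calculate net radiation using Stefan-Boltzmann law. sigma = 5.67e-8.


T^4 = 1.7447e+11
Tsurr^4 = 1.1850e+10
Q = 0.7320 * 5.67e-8 * 8.8030 * 1.6262e+11 = 59415.7200 W

59415.7200 W


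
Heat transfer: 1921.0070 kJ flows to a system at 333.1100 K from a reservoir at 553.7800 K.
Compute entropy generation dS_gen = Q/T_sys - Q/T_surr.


dS_sys = 1921.0070/333.1100 = 5.7669 kJ/K
dS_surr = -1921.0070/553.7800 = -3.4689 kJ/K
dS_gen = 5.7669 - 3.4689 = 2.2980 kJ/K (irreversible)

dS_gen = 2.2980 kJ/K, irreversible


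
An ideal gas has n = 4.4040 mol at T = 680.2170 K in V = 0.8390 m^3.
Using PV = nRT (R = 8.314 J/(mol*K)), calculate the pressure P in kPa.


P = nRT/V = 4.4040 * 8.314 * 680.2170 / 0.8390
= 24906.0475 / 0.8390 = 29685.3963 Pa = 29.6854 kPa

29.6854 kPa


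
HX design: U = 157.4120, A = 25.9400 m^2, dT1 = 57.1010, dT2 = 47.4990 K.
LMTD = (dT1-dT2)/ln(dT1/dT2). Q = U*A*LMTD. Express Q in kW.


LMTD = 52.1528 K
Q = 157.4120 * 25.9400 * 52.1528 = 212953.6670 W = 212.9537 kW

212.9537 kW


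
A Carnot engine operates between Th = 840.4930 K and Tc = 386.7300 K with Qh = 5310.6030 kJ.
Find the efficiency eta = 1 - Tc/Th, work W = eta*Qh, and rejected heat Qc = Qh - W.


eta = 1 - 386.7300/840.4930 = 0.5399
W = 0.5399 * 5310.6030 = 2867.0734 kJ
Qc = 5310.6030 - 2867.0734 = 2443.5296 kJ

eta = 53.9877%, W = 2867.0734 kJ, Qc = 2443.5296 kJ


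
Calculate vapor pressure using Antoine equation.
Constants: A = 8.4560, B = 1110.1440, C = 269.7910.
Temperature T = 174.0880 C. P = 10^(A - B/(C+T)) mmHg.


C+T = 443.8790
B/(C+T) = 2.5010
log10(P) = 8.4560 - 2.5010 = 5.9550
P = 10^5.9550 = 901558.8797 mmHg

901558.8797 mmHg


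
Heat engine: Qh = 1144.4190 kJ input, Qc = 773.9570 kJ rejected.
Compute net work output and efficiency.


W = 1144.4190 - 773.9570 = 370.4620 kJ
eta = 370.4620 / 1144.4190 = 0.3237 = 32.3712%

W = 370.4620 kJ, eta = 32.3712%


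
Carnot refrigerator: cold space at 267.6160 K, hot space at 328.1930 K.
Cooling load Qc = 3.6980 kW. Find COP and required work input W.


COP = 267.6160 / 60.5770 = 4.4178
W = 3.6980 / 4.4178 = 0.8371 kW

COP = 4.4178, W = 0.8371 kW


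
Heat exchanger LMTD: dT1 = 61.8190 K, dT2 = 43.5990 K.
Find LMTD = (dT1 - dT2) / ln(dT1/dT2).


dT1/dT2 = 1.4179
ln(dT1/dT2) = 0.3492
LMTD = 18.2200 / 0.3492 = 52.1799 K

52.1799 K


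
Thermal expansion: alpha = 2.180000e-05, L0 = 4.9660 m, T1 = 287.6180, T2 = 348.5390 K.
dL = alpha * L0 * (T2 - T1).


dT = 60.9210 K
dL = 2.180000e-05 * 4.9660 * 60.9210 = 0.006595 m
L_final = 4.972595 m

dL = 0.006595 m


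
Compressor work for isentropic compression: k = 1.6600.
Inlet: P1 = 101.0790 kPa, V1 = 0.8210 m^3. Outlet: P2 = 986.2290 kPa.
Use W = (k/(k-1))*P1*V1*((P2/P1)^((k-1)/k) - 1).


(k-1)/k = 0.3976
(P2/P1)^exp = 2.4737
W = 2.5152 * 101.0790 * 0.8210 * (2.4737 - 1) = 307.5886 kJ

307.5886 kJ


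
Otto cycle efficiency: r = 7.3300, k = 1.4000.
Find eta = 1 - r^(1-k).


r^(k-1) = 2.2184
eta = 1 - 1/2.2184 = 0.5492 = 54.9226%

54.9226%


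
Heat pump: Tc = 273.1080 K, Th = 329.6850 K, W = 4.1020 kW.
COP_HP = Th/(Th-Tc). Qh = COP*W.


COP = 329.6850 / 56.5770 = 5.8272
Qh = 5.8272 * 4.1020 = 23.9031 kW

COP = 5.8272, Qh = 23.9031 kW


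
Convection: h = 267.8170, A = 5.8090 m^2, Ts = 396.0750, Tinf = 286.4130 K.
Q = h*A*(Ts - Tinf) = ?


dT = 109.6620 K
Q = 267.8170 * 5.8090 * 109.6620 = 170606.5417 W

170606.5417 W


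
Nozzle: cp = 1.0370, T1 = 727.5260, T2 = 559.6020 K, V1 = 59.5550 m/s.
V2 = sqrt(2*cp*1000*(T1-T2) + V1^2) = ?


dT = 167.9240 K
2*cp*1000*dT = 348274.3760
V1^2 = 3546.7980
V2 = sqrt(351821.1740) = 593.1452 m/s

593.1452 m/s


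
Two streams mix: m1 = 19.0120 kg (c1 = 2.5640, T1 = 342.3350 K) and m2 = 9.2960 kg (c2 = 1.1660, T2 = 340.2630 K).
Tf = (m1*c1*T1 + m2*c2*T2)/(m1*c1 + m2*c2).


num = 20375.8818
den = 59.5859
Tf = 341.9581 K

341.9581 K


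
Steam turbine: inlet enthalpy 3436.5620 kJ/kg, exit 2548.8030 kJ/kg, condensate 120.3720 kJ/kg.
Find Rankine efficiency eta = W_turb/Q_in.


W = 887.7590 kJ/kg
Q_in = 3316.1900 kJ/kg
eta = 0.2677 = 26.7705%

eta = 26.7705%


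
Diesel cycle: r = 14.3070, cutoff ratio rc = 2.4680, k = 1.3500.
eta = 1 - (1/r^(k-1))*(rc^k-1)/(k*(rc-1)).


r^(k-1) = 2.5377
rc^k = 3.3858
eta = 0.5256 = 52.5606%

52.5606%


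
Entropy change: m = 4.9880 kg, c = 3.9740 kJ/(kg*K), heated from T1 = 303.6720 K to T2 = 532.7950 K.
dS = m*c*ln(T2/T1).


T2/T1 = 1.7545
ln(T2/T1) = 0.5622
dS = 4.9880 * 3.9740 * 0.5622 = 11.1439 kJ/K

11.1439 kJ/K


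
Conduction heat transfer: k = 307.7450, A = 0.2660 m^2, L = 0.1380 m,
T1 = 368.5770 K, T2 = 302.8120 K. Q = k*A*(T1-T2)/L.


dT = 65.7650 K
Q = 307.7450 * 0.2660 * 65.7650 / 0.1380 = 39011.1165 W

39011.1165 W


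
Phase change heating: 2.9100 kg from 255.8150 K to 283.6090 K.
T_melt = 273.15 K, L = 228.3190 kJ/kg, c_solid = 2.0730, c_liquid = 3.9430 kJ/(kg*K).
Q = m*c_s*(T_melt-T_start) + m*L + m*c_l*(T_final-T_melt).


Q1 (sensible, solid) = 2.9100 * 2.0730 * 17.3350 = 104.5722 kJ
Q2 (latent) = 2.9100 * 228.3190 = 664.4083 kJ
Q3 (sensible, liquid) = 2.9100 * 3.9430 * 10.4590 = 120.0079 kJ
Q_total = 888.9884 kJ

888.9884 kJ


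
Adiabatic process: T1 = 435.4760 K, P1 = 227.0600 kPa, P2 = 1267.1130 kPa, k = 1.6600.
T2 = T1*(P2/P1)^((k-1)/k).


(k-1)/k = 0.3976
(P2/P1)^exp = 1.9809
T2 = 435.4760 * 1.9809 = 862.6505 K

862.6505 K


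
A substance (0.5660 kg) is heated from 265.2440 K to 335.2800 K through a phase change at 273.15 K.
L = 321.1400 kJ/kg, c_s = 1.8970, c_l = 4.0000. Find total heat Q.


Q1 (sensible, solid) = 0.5660 * 1.8970 * 7.9060 = 8.4887 kJ
Q2 (latent) = 0.5660 * 321.1400 = 181.7652 kJ
Q3 (sensible, liquid) = 0.5660 * 4.0000 * 62.1300 = 140.6623 kJ
Q_total = 330.9162 kJ

330.9162 kJ


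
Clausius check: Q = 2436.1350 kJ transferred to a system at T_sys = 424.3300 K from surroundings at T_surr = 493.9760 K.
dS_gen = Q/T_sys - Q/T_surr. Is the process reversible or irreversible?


dS_sys = 2436.1350/424.3300 = 5.7411 kJ/K
dS_surr = -2436.1350/493.9760 = -4.9317 kJ/K
dS_gen = 5.7411 - 4.9317 = 0.8094 kJ/K (irreversible)

dS_gen = 0.8094 kJ/K, irreversible


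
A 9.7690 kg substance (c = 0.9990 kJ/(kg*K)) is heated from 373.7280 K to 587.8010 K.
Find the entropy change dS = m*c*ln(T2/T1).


T2/T1 = 1.5728
ln(T2/T1) = 0.4529
dS = 9.7690 * 0.9990 * 0.4529 = 4.4196 kJ/K

4.4196 kJ/K


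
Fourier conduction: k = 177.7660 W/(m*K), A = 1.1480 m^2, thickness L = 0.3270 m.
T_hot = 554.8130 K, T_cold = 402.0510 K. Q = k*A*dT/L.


dT = 152.7620 K
Q = 177.7660 * 1.1480 * 152.7620 / 0.3270 = 95336.2733 W

95336.2733 W


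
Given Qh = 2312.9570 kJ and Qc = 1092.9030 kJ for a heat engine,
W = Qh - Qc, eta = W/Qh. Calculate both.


W = 2312.9570 - 1092.9030 = 1220.0540 kJ
eta = 1220.0540 / 2312.9570 = 0.5275 = 52.7487%

W = 1220.0540 kJ, eta = 52.7487%


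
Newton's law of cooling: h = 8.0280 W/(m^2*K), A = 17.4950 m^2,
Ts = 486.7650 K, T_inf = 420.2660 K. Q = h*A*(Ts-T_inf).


dT = 66.4990 K
Q = 8.0280 * 17.4950 * 66.4990 = 9339.7752 W

9339.7752 W


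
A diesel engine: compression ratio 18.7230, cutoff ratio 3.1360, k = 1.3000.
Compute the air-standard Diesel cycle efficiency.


r^(k-1) = 2.4083
rc^k = 4.4186
eta = 0.4888 = 48.8793%

48.8793%


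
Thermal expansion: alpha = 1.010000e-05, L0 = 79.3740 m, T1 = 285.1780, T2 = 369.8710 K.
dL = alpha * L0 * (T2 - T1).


dT = 84.6930 K
dL = 1.010000e-05 * 79.3740 * 84.6930 = 0.067896 m
L_final = 79.441896 m

dL = 0.067896 m


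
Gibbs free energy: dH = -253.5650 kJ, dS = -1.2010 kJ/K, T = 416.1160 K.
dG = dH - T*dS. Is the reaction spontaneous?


T*dS = 416.1160 * -1.2010 = -499.7553 kJ
dG = -253.5650 + 499.7553 = 246.1903 kJ (non-spontaneous)

dG = 246.1903 kJ, non-spontaneous


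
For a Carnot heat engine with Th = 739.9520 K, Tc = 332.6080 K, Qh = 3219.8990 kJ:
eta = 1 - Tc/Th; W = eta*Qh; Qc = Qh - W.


eta = 1 - 332.6080/739.9520 = 0.5505
W = 0.5505 * 3219.8990 = 1772.5562 kJ
Qc = 3219.8990 - 1772.5562 = 1447.3428 kJ

eta = 55.0501%, W = 1772.5562 kJ, Qc = 1447.3428 kJ


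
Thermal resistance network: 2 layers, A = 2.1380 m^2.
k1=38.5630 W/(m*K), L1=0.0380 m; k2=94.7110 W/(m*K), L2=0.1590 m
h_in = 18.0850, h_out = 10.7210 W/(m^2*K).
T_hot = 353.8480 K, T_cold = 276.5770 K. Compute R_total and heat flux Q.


R_conv_in = 1/(18.0850*2.1380) = 0.0259
R_1 = 0.0380/(38.5630*2.1380) = 0.0005
R_2 = 0.1590/(94.7110*2.1380) = 0.0008
R_conv_out = 1/(10.7210*2.1380) = 0.0436
R_total = 0.0707 K/W
Q = 77.2710 / 0.0707 = 1092.3861 W

R_total = 0.0707 K/W, Q = 1092.3861 W


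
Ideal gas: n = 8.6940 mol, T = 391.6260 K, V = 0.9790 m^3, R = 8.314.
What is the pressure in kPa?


P = nRT/V = 8.6940 * 8.314 * 391.6260 / 0.9790
= 28307.4776 / 0.9790 = 28914.6860 Pa = 28.9147 kPa

28.9147 kPa


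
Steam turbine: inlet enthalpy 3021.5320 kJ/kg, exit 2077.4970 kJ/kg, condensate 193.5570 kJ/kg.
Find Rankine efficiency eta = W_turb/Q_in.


W = 944.0350 kJ/kg
Q_in = 2827.9750 kJ/kg
eta = 0.3338 = 33.3820%

eta = 33.3820%


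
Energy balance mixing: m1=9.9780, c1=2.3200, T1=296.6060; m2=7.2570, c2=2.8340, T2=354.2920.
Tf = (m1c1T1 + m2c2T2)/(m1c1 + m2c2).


num = 14152.6095
den = 43.7153
Tf = 323.7450 K

323.7450 K


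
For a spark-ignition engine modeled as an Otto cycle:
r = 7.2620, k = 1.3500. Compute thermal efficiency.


r^(k-1) = 2.0016
eta = 1 - 1/2.0016 = 0.5004 = 50.0391%

50.0391%


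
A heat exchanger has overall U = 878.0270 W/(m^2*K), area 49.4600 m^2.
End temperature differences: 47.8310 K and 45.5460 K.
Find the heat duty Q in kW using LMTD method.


LMTD = 46.6792 K
Q = 878.0270 * 49.4600 * 46.6792 = 2027146.7732 W = 2027.1468 kW

2027.1468 kW


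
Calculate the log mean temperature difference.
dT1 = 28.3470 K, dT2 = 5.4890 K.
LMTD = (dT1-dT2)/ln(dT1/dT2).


dT1/dT2 = 5.1643
ln(dT1/dT2) = 1.6418
LMTD = 22.8580 / 1.6418 = 13.9227 K

13.9227 K


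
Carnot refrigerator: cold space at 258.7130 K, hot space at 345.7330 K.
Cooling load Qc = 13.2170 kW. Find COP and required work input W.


COP = 258.7130 / 87.0200 = 2.9730
W = 13.2170 / 2.9730 = 4.4456 kW

COP = 2.9730, W = 4.4456 kW


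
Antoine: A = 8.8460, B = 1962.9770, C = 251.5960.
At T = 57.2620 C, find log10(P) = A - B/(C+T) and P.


C+T = 308.8580
B/(C+T) = 6.3556
log10(P) = 8.8460 - 6.3556 = 2.4904
P = 10^2.4904 = 309.3164 mmHg

309.3164 mmHg


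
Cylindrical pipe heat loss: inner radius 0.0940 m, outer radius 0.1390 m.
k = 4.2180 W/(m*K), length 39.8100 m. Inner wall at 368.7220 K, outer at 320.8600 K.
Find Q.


dT = 47.8620 K
ln(ro/ri) = 0.3912
Q = 2*pi*4.2180*39.8100*47.8620 / 0.3912 = 129090.3458 W

129090.3458 W


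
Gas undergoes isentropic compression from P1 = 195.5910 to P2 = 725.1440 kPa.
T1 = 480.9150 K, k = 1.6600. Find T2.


(k-1)/k = 0.3976
(P2/P1)^exp = 1.6837
T2 = 480.9150 * 1.6837 = 809.7057 K

809.7057 K


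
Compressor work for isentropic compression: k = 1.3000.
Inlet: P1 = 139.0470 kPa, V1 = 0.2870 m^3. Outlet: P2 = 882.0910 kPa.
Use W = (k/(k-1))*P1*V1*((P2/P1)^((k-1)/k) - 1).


(k-1)/k = 0.2308
(P2/P1)^exp = 1.5316
W = 4.3333 * 139.0470 * 0.2870 * (1.5316 - 1) = 91.9364 kJ

91.9364 kJ


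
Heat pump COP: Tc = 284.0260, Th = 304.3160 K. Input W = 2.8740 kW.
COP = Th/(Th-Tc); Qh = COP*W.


COP = 304.3160 / 20.2900 = 14.9983
Qh = 14.9983 * 2.8740 = 43.1052 kW

COP = 14.9983, Qh = 43.1052 kW


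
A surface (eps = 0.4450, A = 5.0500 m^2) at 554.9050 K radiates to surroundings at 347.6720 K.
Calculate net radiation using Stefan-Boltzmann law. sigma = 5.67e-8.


T^4 = 9.4814e+10
Tsurr^4 = 1.4611e+10
Q = 0.4450 * 5.67e-8 * 5.0500 * 8.0203e+10 = 10219.4546 W

10219.4546 W


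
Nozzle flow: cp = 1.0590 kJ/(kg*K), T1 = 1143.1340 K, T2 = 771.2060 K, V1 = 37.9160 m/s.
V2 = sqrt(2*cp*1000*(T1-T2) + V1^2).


dT = 371.9280 K
2*cp*1000*dT = 787743.5040
V1^2 = 1437.6231
V2 = sqrt(789181.1271) = 888.3587 m/s

888.3587 m/s


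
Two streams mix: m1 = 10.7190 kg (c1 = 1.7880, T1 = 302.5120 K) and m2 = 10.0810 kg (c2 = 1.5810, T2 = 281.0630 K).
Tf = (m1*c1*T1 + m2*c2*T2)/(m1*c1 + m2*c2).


num = 10277.4148
den = 35.1036
Tf = 292.7735 K

292.7735 K


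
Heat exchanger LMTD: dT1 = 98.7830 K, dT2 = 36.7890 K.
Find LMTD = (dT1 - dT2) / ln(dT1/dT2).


dT1/dT2 = 2.6851
ln(dT1/dT2) = 0.9877
LMTD = 61.9940 / 0.9877 = 62.7643 K

62.7643 K


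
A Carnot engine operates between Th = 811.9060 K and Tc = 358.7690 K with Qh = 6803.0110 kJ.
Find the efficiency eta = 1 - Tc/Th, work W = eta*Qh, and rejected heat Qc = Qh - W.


eta = 1 - 358.7690/811.9060 = 0.5581
W = 0.5581 * 6803.0110 = 3796.8632 kJ
Qc = 6803.0110 - 3796.8632 = 3006.1478 kJ

eta = 55.8115%, W = 3796.8632 kJ, Qc = 3006.1478 kJ


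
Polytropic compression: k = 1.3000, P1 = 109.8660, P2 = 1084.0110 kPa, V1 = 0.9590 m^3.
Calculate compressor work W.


(k-1)/k = 0.2308
(P2/P1)^exp = 1.6960
W = 4.3333 * 109.8660 * 0.9590 * (1.6960 - 1) = 317.7669 kJ

317.7669 kJ


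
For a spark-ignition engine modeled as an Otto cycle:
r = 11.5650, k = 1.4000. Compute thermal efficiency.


r^(k-1) = 2.6623
eta = 1 - 1/2.6623 = 0.6244 = 62.4386%

62.4386%


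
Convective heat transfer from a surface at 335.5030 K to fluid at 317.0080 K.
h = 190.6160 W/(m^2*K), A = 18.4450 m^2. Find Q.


dT = 18.4950 K
Q = 190.6160 * 18.4450 * 18.4950 = 65026.7947 W

65026.7947 W


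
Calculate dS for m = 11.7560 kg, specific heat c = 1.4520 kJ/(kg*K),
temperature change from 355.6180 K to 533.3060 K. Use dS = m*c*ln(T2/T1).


T2/T1 = 1.4997
ln(T2/T1) = 0.4052
dS = 11.7560 * 1.4520 * 0.4052 = 6.9173 kJ/K

6.9173 kJ/K


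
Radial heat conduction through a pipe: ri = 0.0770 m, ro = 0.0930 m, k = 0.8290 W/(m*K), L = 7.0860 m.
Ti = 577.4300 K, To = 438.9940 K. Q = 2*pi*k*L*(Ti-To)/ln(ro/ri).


dT = 138.4360 K
ln(ro/ri) = 0.1888
Q = 2*pi*0.8290*7.0860*138.4360 / 0.1888 = 27064.2650 W

27064.2650 W


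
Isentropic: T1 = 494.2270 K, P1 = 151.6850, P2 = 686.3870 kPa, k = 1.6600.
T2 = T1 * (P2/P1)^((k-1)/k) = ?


(k-1)/k = 0.3976
(P2/P1)^exp = 1.8225
T2 = 494.2270 * 1.8225 = 900.7354 K

900.7354 K


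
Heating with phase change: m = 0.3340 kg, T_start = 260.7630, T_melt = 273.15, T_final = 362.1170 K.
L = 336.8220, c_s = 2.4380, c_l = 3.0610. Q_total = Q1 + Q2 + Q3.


Q1 (sensible, solid) = 0.3340 * 2.4380 * 12.3870 = 10.0866 kJ
Q2 (latent) = 0.3340 * 336.8220 = 112.4985 kJ
Q3 (sensible, liquid) = 0.3340 * 3.0610 * 88.9670 = 90.9575 kJ
Q_total = 213.5427 kJ

213.5427 kJ


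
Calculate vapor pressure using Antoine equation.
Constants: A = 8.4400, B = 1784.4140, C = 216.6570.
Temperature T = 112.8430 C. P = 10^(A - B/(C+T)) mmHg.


C+T = 329.5000
B/(C+T) = 5.4155
log10(P) = 8.4400 - 5.4155 = 3.0245
P = 10^3.0245 = 1057.9850 mmHg

1057.9850 mmHg


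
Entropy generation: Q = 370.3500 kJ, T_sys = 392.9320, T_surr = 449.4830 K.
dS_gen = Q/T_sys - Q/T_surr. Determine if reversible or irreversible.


dS_sys = 370.3500/392.9320 = 0.9425 kJ/K
dS_surr = -370.3500/449.4830 = -0.8239 kJ/K
dS_gen = 0.9425 - 0.8239 = 0.1186 kJ/K (irreversible)

dS_gen = 0.1186 kJ/K, irreversible


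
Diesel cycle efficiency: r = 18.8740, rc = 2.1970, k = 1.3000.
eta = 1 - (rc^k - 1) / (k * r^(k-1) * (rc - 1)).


r^(k-1) = 2.4141
rc^k = 2.7821
eta = 0.5256 = 52.5599%

52.5599%


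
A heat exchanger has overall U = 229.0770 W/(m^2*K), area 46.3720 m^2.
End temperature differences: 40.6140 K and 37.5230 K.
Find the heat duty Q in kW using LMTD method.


LMTD = 39.0481 K
Q = 229.0770 * 46.3720 * 39.0481 = 414798.6709 W = 414.7987 kW

414.7987 kW


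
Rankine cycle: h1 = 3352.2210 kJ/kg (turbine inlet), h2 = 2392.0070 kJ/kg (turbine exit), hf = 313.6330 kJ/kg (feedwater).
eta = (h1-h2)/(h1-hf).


W = 960.2140 kJ/kg
Q_in = 3038.5880 kJ/kg
eta = 0.3160 = 31.6007%

eta = 31.6007%


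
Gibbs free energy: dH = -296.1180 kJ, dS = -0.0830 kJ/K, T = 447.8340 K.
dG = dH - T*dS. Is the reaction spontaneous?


T*dS = 447.8340 * -0.0830 = -37.1702 kJ
dG = -296.1180 + 37.1702 = -258.9478 kJ (spontaneous)

dG = -258.9478 kJ, spontaneous


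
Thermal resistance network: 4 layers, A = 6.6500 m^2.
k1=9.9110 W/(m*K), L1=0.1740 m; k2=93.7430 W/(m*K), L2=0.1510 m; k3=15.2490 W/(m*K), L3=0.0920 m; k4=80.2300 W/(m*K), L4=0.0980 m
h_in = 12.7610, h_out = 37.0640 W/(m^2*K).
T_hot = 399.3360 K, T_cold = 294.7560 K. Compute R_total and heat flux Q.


R_conv_in = 1/(12.7610*6.6500) = 0.0118
R_1 = 0.1740/(9.9110*6.6500) = 0.0026
R_2 = 0.1510/(93.7430*6.6500) = 0.0002
R_3 = 0.0920/(15.2490*6.6500) = 0.0009
R_4 = 0.0980/(80.2300*6.6500) = 0.0002
R_conv_out = 1/(37.0640*6.6500) = 0.0041
R_total = 0.0198 K/W
Q = 104.5800 / 0.0198 = 5277.9768 W

R_total = 0.0198 K/W, Q = 5277.9768 W


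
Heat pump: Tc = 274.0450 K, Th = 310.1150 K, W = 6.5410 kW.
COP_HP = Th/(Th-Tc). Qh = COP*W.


COP = 310.1150 / 36.0700 = 8.5976
Qh = 8.5976 * 6.5410 = 56.2368 kW

COP = 8.5976, Qh = 56.2368 kW


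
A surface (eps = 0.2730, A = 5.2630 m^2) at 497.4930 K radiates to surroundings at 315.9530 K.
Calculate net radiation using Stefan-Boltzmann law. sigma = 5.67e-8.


T^4 = 6.1256e+10
Tsurr^4 = 9.9653e+09
Q = 0.2730 * 5.67e-8 * 5.2630 * 5.1291e+10 = 4178.4663 W

4178.4663 W


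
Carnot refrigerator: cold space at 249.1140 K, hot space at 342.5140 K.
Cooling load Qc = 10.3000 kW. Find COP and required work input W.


COP = 249.1140 / 93.4000 = 2.6672
W = 10.3000 / 2.6672 = 3.8618 kW

COP = 2.6672, W = 3.8618 kW


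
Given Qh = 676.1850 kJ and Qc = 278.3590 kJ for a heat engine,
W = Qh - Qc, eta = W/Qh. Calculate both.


W = 676.1850 - 278.3590 = 397.8260 kJ
eta = 397.8260 / 676.1850 = 0.5883 = 58.8339%

W = 397.8260 kJ, eta = 58.8339%


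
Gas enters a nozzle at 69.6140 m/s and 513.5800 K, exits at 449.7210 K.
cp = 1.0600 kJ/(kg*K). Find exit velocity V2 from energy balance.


dT = 63.8590 K
2*cp*1000*dT = 135381.0800
V1^2 = 4846.1090
V2 = sqrt(140227.1890) = 374.4692 m/s

374.4692 m/s


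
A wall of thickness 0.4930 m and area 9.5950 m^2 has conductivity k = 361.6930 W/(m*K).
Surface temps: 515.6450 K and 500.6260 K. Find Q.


dT = 15.0190 K
Q = 361.6930 * 9.5950 * 15.0190 / 0.4930 = 105725.3620 W

105725.3620 W


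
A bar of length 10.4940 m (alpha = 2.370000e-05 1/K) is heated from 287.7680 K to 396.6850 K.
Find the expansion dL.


dT = 108.9170 K
dL = 2.370000e-05 * 10.4940 * 108.9170 = 0.027089 m
L_final = 10.521089 m

dL = 0.027089 m


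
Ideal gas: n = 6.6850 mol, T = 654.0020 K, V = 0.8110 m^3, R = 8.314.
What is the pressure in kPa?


P = nRT/V = 6.6850 * 8.314 * 654.0020 / 0.8110
= 36348.8360 / 0.8110 = 44819.7731 Pa = 44.8198 kPa

44.8198 kPa


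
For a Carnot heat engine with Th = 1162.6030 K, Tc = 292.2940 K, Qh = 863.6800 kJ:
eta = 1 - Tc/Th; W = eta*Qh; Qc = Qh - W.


eta = 1 - 292.2940/1162.6030 = 0.7486
W = 0.7486 * 863.6800 = 646.5393 kJ
Qc = 863.6800 - 646.5393 = 217.1407 kJ

eta = 74.8587%, W = 646.5393 kJ, Qc = 217.1407 kJ


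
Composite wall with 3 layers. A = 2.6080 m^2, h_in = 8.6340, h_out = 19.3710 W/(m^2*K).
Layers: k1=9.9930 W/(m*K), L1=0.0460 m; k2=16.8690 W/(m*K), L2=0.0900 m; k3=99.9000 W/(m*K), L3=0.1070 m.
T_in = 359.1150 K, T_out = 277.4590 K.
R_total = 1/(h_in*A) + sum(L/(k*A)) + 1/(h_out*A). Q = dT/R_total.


R_conv_in = 1/(8.6340*2.6080) = 0.0444
R_1 = 0.0460/(9.9930*2.6080) = 0.0018
R_2 = 0.0900/(16.8690*2.6080) = 0.0020
R_3 = 0.1070/(99.9000*2.6080) = 0.0004
R_conv_out = 1/(19.3710*2.6080) = 0.0198
R_total = 0.0684 K/W
Q = 81.6560 / 0.0684 = 1193.3526 W

R_total = 0.0684 K/W, Q = 1193.3526 W


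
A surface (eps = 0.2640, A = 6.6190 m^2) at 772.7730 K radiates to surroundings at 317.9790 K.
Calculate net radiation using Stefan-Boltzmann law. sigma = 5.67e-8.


T^4 = 3.5662e+11
Tsurr^4 = 1.0223e+10
Q = 0.2640 * 5.67e-8 * 6.6190 * 3.4640e+11 = 34320.6227 W

34320.6227 W


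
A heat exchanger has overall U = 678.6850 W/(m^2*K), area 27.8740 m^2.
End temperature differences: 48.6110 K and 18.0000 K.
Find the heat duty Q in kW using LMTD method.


LMTD = 30.8120 K
Q = 678.6850 * 27.8740 * 30.8120 = 582890.2250 W = 582.8902 kW

582.8902 kW


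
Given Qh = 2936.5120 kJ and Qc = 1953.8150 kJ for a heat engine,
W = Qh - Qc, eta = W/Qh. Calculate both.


W = 2936.5120 - 1953.8150 = 982.6970 kJ
eta = 982.6970 / 2936.5120 = 0.3346 = 33.4648%

W = 982.6970 kJ, eta = 33.4648%


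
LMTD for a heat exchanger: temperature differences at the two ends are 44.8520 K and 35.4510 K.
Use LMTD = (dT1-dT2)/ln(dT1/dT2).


dT1/dT2 = 1.2652
ln(dT1/dT2) = 0.2352
LMTD = 9.4010 / 0.2352 = 39.9674 K

39.9674 K


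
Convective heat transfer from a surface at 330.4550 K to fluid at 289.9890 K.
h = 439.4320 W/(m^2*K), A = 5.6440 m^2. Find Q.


dT = 40.4660 K
Q = 439.4320 * 5.6440 * 40.4660 = 100361.9202 W

100361.9202 W


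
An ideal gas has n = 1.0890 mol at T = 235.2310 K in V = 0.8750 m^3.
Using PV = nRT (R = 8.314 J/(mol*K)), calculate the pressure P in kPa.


P = nRT/V = 1.0890 * 8.314 * 235.2310 / 0.8750
= 2129.7688 / 0.8750 = 2434.0215 Pa = 2.4340 kPa

2.4340 kPa


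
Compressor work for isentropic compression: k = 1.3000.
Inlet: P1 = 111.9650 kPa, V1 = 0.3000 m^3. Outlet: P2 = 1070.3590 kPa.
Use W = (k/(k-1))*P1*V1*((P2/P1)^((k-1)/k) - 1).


(k-1)/k = 0.2308
(P2/P1)^exp = 1.6837
W = 4.3333 * 111.9650 * 0.3000 * (1.6837 - 1) = 99.5113 kJ

99.5113 kJ


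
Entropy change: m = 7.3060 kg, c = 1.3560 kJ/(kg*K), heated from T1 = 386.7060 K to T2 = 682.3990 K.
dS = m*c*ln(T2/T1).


T2/T1 = 1.7646
ln(T2/T1) = 0.5679
dS = 7.3060 * 1.3560 * 0.5679 = 5.6266 kJ/K

5.6266 kJ/K


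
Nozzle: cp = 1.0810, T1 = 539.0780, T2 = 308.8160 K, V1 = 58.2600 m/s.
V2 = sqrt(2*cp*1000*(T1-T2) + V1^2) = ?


dT = 230.2620 K
2*cp*1000*dT = 497826.4440
V1^2 = 3394.2276
V2 = sqrt(501220.6716) = 707.9694 m/s

707.9694 m/s


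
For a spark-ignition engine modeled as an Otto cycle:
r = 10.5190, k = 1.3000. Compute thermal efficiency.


r^(k-1) = 2.0258
eta = 1 - 1/2.0258 = 0.5064 = 50.6363%

50.6363%


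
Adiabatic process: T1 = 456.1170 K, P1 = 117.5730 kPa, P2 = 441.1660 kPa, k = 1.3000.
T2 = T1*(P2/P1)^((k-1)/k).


(k-1)/k = 0.2308
(P2/P1)^exp = 1.3568
T2 = 456.1170 * 1.3568 = 618.8790 K

618.8790 K


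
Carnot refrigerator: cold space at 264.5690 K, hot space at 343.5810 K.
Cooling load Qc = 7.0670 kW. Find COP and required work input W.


COP = 264.5690 / 79.0120 = 3.3485
W = 7.0670 / 3.3485 = 2.1105 kW

COP = 3.3485, W = 2.1105 kW


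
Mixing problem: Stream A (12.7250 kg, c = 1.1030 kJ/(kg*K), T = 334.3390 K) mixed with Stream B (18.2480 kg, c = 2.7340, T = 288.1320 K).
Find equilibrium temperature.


num = 19067.5882
den = 63.9257
Tf = 298.2773 K

298.2773 K


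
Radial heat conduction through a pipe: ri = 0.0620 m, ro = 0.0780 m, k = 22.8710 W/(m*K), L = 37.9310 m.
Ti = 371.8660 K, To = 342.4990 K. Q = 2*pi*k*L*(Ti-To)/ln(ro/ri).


dT = 29.3670 K
ln(ro/ri) = 0.2296
Q = 2*pi*22.8710*37.9310*29.3670 / 0.2296 = 697260.9788 W

697260.9788 W


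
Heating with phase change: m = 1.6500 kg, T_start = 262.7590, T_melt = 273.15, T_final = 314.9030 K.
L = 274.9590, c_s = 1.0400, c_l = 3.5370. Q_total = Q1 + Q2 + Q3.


Q1 (sensible, solid) = 1.6500 * 1.0400 * 10.3910 = 17.8310 kJ
Q2 (latent) = 1.6500 * 274.9590 = 453.6823 kJ
Q3 (sensible, liquid) = 1.6500 * 3.5370 * 41.7530 = 243.6726 kJ
Q_total = 715.1859 kJ

715.1859 kJ


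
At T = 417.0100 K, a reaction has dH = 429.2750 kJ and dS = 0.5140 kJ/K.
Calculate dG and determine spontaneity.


T*dS = 417.0100 * 0.5140 = 214.3431 kJ
dG = 429.2750 - 214.3431 = 214.9319 kJ (non-spontaneous)

dG = 214.9319 kJ, non-spontaneous


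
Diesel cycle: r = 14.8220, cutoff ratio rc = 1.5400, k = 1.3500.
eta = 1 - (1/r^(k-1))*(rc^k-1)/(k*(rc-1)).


r^(k-1) = 2.5693
rc^k = 1.7912
eta = 0.5776 = 57.7563%

57.7563%


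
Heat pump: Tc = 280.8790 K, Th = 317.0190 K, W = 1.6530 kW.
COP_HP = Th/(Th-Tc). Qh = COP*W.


COP = 317.0190 / 36.1400 = 8.7720
Qh = 8.7720 * 1.6530 = 14.5001 kW

COP = 8.7720, Qh = 14.5001 kW


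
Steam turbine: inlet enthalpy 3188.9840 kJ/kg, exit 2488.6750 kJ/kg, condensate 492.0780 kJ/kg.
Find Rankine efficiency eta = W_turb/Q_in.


W = 700.3090 kJ/kg
Q_in = 2696.9060 kJ/kg
eta = 0.2597 = 25.9671%

eta = 25.9671%


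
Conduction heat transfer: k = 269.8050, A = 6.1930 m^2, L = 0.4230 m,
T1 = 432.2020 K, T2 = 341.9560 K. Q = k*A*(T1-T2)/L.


dT = 90.2460 K
Q = 269.8050 * 6.1930 * 90.2460 / 0.4230 = 356482.8719 W

356482.8719 W


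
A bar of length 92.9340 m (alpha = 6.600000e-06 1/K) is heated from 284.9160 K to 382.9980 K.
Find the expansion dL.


dT = 98.0820 K
dL = 6.600000e-06 * 92.9340 * 98.0820 = 0.060160 m
L_final = 92.994160 m

dL = 0.060160 m


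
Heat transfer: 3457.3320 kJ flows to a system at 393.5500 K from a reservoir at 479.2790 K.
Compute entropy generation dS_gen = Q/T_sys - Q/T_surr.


dS_sys = 3457.3320/393.5500 = 8.7850 kJ/K
dS_surr = -3457.3320/479.2790 = -7.2136 kJ/K
dS_gen = 8.7850 - 7.2136 = 1.5714 kJ/K (irreversible)

dS_gen = 1.5714 kJ/K, irreversible


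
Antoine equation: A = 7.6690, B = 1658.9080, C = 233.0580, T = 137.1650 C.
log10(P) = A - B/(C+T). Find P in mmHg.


C+T = 370.2230
B/(C+T) = 4.4808
log10(P) = 7.6690 - 4.4808 = 3.1882
P = 10^3.1882 = 1542.2880 mmHg

1542.2880 mmHg


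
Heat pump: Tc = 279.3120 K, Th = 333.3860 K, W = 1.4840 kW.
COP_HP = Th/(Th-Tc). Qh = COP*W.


COP = 333.3860 / 54.0740 = 6.1654
Qh = 6.1654 * 1.4840 = 9.1494 kW

COP = 6.1654, Qh = 9.1494 kW


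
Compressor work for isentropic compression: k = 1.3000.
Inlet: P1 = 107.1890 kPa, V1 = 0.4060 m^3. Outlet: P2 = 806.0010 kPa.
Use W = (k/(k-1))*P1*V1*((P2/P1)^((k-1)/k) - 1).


(k-1)/k = 0.2308
(P2/P1)^exp = 1.5929
W = 4.3333 * 107.1890 * 0.4060 * (1.5929 - 1) = 111.8154 kJ

111.8154 kJ


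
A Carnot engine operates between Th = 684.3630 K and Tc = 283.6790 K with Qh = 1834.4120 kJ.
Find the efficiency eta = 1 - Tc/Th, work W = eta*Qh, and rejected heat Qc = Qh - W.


eta = 1 - 283.6790/684.3630 = 0.5855
W = 0.5855 * 1834.4120 = 1074.0200 kJ
Qc = 1834.4120 - 1074.0200 = 760.3920 kJ

eta = 58.5485%, W = 1074.0200 kJ, Qc = 760.3920 kJ


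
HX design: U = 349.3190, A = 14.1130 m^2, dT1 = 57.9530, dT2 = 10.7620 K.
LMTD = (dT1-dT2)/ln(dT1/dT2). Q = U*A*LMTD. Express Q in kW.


LMTD = 28.0296 K
Q = 349.3190 * 14.1130 * 28.0296 = 138184.3928 W = 138.1844 kW

138.1844 kW


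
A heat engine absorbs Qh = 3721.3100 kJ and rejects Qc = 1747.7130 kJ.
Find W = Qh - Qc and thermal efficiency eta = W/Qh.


W = 3721.3100 - 1747.7130 = 1973.5970 kJ
eta = 1973.5970 / 3721.3100 = 0.5304 = 53.0350%

W = 1973.5970 kJ, eta = 53.0350%


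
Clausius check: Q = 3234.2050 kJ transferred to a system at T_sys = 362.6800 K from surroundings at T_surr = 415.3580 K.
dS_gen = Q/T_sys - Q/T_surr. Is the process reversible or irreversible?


dS_sys = 3234.2050/362.6800 = 8.9175 kJ/K
dS_surr = -3234.2050/415.3580 = -7.7865 kJ/K
dS_gen = 8.9175 - 7.7865 = 1.1310 kJ/K (irreversible)

dS_gen = 1.1310 kJ/K, irreversible


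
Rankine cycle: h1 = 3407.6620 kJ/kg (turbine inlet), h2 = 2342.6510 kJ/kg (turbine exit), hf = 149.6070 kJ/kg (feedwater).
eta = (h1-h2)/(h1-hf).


W = 1065.0110 kJ/kg
Q_in = 3258.0550 kJ/kg
eta = 0.3269 = 32.6886%

eta = 32.6886%


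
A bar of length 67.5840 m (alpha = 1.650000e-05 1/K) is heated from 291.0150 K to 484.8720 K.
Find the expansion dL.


dT = 193.8570 K
dL = 1.650000e-05 * 67.5840 * 193.8570 = 0.216177 m
L_final = 67.800177 m

dL = 0.216177 m


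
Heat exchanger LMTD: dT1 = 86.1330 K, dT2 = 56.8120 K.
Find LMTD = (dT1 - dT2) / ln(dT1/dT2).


dT1/dT2 = 1.5161
ln(dT1/dT2) = 0.4161
LMTD = 29.3210 / 0.4161 = 70.4586 K

70.4586 K


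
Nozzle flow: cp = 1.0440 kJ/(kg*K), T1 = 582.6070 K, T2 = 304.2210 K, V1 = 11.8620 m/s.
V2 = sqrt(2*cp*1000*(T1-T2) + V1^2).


dT = 278.3860 K
2*cp*1000*dT = 581269.9680
V1^2 = 140.7070
V2 = sqrt(581410.6750) = 762.5029 m/s

762.5029 m/s


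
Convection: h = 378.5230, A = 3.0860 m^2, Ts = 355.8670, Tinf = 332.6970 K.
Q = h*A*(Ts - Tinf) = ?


dT = 23.1700 K
Q = 378.5230 * 3.0860 * 23.1700 = 27065.3862 W

27065.3862 W


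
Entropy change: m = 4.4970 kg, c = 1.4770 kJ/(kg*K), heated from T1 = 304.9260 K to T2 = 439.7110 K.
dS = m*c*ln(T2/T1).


T2/T1 = 1.4420
ln(T2/T1) = 0.3660
dS = 4.4970 * 1.4770 * 0.3660 = 2.4313 kJ/K

2.4313 kJ/K


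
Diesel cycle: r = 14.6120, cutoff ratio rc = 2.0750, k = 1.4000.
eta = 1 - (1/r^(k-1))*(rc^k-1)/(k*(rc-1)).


r^(k-1) = 2.9234
rc^k = 2.7786
eta = 0.5957 = 59.5744%

59.5744%


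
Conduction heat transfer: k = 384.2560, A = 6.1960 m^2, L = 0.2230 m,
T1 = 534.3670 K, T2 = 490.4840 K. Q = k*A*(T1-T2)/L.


dT = 43.8830 K
Q = 384.2560 * 6.1960 * 43.8830 / 0.2230 = 468515.0147 W

468515.0147 W


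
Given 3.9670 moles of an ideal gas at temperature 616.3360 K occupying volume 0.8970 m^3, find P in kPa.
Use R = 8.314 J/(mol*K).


P = nRT/V = 3.9670 * 8.314 * 616.3360 / 0.8970
= 20327.7708 / 0.8970 = 22661.9519 Pa = 22.6620 kPa

22.6620 kPa


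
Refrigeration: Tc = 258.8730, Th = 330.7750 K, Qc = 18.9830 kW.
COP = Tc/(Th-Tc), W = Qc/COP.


COP = 258.8730 / 71.9020 = 3.6004
W = 18.9830 / 3.6004 = 5.2725 kW

COP = 3.6004, W = 5.2725 kW


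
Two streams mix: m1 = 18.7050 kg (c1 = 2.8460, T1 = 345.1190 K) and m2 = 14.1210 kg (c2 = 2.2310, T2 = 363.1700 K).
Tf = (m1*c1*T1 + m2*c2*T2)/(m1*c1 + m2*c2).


num = 29813.5031
den = 84.7384
Tf = 351.8300 K

351.8300 K


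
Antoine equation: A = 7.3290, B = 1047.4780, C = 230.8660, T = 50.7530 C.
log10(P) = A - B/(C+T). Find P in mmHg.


C+T = 281.6190
B/(C+T) = 3.7195
log10(P) = 7.3290 - 3.7195 = 3.6095
P = 10^3.6095 = 4069.2441 mmHg

4069.2441 mmHg


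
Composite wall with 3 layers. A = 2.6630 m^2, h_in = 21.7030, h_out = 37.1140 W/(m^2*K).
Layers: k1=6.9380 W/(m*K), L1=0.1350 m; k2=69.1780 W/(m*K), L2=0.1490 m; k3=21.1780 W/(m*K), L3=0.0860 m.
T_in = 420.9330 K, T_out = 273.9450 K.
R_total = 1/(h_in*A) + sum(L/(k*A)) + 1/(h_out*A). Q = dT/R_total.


R_conv_in = 1/(21.7030*2.6630) = 0.0173
R_1 = 0.1350/(6.9380*2.6630) = 0.0073
R_2 = 0.1490/(69.1780*2.6630) = 0.0008
R_3 = 0.0860/(21.1780*2.6630) = 0.0015
R_conv_out = 1/(37.1140*2.6630) = 0.0101
R_total = 0.0371 K/W
Q = 146.9880 / 0.0371 = 3966.1145 W

R_total = 0.0371 K/W, Q = 3966.1145 W


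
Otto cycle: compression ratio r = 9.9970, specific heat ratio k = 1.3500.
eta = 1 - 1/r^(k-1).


r^(k-1) = 2.2385
eta = 1 - 1/2.2385 = 0.5533 = 55.3269%

55.3269%


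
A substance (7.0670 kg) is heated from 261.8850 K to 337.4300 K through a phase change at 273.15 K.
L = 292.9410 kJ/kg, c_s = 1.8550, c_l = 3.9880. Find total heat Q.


Q1 (sensible, solid) = 7.0670 * 1.8550 * 11.2650 = 147.6761 kJ
Q2 (latent) = 7.0670 * 292.9410 = 2070.2140 kJ
Q3 (sensible, liquid) = 7.0670 * 3.9880 * 64.2800 = 1811.6158 kJ
Q_total = 4029.5060 kJ

4029.5060 kJ


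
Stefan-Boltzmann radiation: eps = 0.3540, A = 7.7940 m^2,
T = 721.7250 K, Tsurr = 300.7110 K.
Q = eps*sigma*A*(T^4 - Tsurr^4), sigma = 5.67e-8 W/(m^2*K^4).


T^4 = 2.7132e+11
Tsurr^4 = 8.1771e+09
Q = 0.3540 * 5.67e-8 * 7.7940 * 2.6315e+11 = 41166.4856 W

41166.4856 W


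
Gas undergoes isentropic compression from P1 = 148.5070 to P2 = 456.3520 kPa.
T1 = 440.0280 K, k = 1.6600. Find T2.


(k-1)/k = 0.3976
(P2/P1)^exp = 1.5626
T2 = 440.0280 * 1.5626 = 687.5855 K

687.5855 K


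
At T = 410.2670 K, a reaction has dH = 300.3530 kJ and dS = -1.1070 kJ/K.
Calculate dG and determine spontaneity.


T*dS = 410.2670 * -1.1070 = -454.1656 kJ
dG = 300.3530 + 454.1656 = 754.5186 kJ (non-spontaneous)

dG = 754.5186 kJ, non-spontaneous


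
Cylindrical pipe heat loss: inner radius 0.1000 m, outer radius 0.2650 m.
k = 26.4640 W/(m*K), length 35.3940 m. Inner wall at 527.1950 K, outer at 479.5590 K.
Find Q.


dT = 47.6360 K
ln(ro/ri) = 0.9746
Q = 2*pi*26.4640*35.3940*47.6360 / 0.9746 = 287668.2078 W

287668.2078 W


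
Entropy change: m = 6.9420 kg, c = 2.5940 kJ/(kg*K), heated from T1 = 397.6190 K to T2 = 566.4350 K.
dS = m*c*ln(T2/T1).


T2/T1 = 1.4246
ln(T2/T1) = 0.3539
dS = 6.9420 * 2.5940 * 0.3539 = 6.3723 kJ/K

6.3723 kJ/K


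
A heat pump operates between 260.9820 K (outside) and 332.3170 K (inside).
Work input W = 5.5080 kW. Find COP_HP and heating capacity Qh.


COP = 332.3170 / 71.3350 = 4.6585
Qh = 4.6585 * 5.5080 = 25.6592 kW

COP = 4.6585, Qh = 25.6592 kW


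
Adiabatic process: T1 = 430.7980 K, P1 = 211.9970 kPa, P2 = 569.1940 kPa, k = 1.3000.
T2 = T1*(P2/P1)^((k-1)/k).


(k-1)/k = 0.2308
(P2/P1)^exp = 1.2560
T2 = 430.7980 * 1.2560 = 541.0752 K

541.0752 K


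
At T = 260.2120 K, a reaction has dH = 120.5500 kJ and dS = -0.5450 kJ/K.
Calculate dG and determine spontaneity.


T*dS = 260.2120 * -0.5450 = -141.8155 kJ
dG = 120.5500 + 141.8155 = 262.3655 kJ (non-spontaneous)

dG = 262.3655 kJ, non-spontaneous


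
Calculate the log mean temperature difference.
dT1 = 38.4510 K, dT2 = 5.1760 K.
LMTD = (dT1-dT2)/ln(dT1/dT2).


dT1/dT2 = 7.4287
ln(dT1/dT2) = 2.0054
LMTD = 33.2750 / 2.0054 = 16.5931 K

16.5931 K


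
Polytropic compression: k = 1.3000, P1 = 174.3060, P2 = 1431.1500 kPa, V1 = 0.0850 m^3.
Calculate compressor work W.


(k-1)/k = 0.2308
(P2/P1)^exp = 1.6256
W = 4.3333 * 174.3060 * 0.0850 * (1.6256 - 1) = 40.1641 kJ

40.1641 kJ


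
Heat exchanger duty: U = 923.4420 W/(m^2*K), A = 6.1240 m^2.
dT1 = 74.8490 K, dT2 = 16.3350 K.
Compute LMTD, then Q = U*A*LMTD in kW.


LMTD = 38.4414 K
Q = 923.4420 * 6.1240 * 38.4414 = 217391.9787 W = 217.3920 kW

217.3920 kW


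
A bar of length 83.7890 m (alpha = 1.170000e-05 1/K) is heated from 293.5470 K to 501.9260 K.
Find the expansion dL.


dT = 208.3790 K
dL = 1.170000e-05 * 83.7890 * 208.3790 = 0.204280 m
L_final = 83.993280 m

dL = 0.204280 m


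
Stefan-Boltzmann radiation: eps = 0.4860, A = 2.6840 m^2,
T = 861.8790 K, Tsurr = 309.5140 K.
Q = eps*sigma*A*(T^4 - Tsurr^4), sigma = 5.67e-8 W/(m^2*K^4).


T^4 = 5.5180e+11
Tsurr^4 = 9.1774e+09
Q = 0.4860 * 5.67e-8 * 2.6840 * 5.4263e+11 = 40133.1503 W

40133.1503 W


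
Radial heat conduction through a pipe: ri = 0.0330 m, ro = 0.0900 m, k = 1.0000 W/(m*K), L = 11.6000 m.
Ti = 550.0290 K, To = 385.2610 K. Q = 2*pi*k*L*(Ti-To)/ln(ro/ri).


dT = 164.7680 K
ln(ro/ri) = 1.0033
Q = 2*pi*1.0000*11.6000*164.7680 / 1.0033 = 11969.5825 W

11969.5825 W


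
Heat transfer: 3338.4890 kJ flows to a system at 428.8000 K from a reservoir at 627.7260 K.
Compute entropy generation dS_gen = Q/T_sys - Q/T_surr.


dS_sys = 3338.4890/428.8000 = 7.7857 kJ/K
dS_surr = -3338.4890/627.7260 = -5.3184 kJ/K
dS_gen = 7.7857 - 5.3184 = 2.4673 kJ/K (irreversible)

dS_gen = 2.4673 kJ/K, irreversible


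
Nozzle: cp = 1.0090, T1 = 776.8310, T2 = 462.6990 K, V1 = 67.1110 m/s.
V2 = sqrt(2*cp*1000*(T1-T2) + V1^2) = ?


dT = 314.1320 K
2*cp*1000*dT = 633918.3760
V1^2 = 4503.8863
V2 = sqrt(638422.2623) = 799.0133 m/s

799.0133 m/s


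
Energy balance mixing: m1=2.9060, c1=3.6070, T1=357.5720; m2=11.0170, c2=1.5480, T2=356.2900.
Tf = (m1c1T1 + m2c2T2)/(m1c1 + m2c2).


num = 9824.3312
den = 27.5363
Tf = 356.7780 K

356.7780 K


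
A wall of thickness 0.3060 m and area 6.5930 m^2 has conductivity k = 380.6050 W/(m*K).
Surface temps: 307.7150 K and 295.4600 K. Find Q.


dT = 12.2550 K
Q = 380.6050 * 6.5930 * 12.2550 / 0.3060 = 100496.1569 W

100496.1569 W


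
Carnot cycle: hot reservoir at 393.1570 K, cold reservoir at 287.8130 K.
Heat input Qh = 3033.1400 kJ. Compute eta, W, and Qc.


eta = 1 - 287.8130/393.1570 = 0.2679
W = 0.2679 * 3033.1400 = 812.7112 kJ
Qc = 3033.1400 - 812.7112 = 2220.4288 kJ

eta = 26.7944%, W = 812.7112 kJ, Qc = 2220.4288 kJ


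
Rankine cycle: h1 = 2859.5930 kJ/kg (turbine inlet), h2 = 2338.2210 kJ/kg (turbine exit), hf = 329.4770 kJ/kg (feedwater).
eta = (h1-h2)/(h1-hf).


W = 521.3720 kJ/kg
Q_in = 2530.1160 kJ/kg
eta = 0.2061 = 20.6066%

eta = 20.6066%


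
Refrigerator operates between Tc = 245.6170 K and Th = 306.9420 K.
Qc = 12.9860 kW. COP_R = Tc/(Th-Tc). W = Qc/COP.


COP = 245.6170 / 61.3250 = 4.0052
W = 12.9860 / 4.0052 = 3.2423 kW

COP = 4.0052, W = 3.2423 kW


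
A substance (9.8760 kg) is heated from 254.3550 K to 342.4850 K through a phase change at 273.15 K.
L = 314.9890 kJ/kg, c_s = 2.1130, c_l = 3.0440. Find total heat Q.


Q1 (sensible, solid) = 9.8760 * 2.1130 * 18.7950 = 392.2138 kJ
Q2 (latent) = 9.8760 * 314.9890 = 3110.8314 kJ
Q3 (sensible, liquid) = 9.8760 * 3.0440 * 69.3350 = 2084.3865 kJ
Q_total = 5587.4317 kJ

5587.4317 kJ


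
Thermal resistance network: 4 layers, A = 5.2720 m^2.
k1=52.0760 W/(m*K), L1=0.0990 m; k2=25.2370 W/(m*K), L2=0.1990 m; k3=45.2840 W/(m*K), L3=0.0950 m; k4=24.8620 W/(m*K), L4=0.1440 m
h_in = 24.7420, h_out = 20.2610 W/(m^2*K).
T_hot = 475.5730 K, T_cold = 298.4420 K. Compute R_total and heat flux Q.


R_conv_in = 1/(24.7420*5.2720) = 0.0077
R_1 = 0.0990/(52.0760*5.2720) = 0.0004
R_2 = 0.1990/(25.2370*5.2720) = 0.0015
R_3 = 0.0950/(45.2840*5.2720) = 0.0004
R_4 = 0.1440/(24.8620*5.2720) = 0.0011
R_conv_out = 1/(20.2610*5.2720) = 0.0094
R_total = 0.0204 K/W
Q = 177.1310 / 0.0204 = 8690.9433 W

R_total = 0.0204 K/W, Q = 8690.9433 W


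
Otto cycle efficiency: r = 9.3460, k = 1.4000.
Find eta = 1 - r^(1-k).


r^(k-1) = 2.4448
eta = 1 - 1/2.4448 = 0.5910 = 59.0975%

59.0975%


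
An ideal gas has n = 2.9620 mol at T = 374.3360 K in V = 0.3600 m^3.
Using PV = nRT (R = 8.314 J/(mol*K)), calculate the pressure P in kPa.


P = nRT/V = 2.9620 * 8.314 * 374.3360 / 0.3600
= 9218.4238 / 0.3600 = 25606.7328 Pa = 25.6067 kPa

25.6067 kPa


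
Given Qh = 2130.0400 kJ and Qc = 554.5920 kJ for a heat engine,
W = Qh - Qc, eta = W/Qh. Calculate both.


W = 2130.0400 - 554.5920 = 1575.4480 kJ
eta = 1575.4480 / 2130.0400 = 0.7396 = 73.9633%

W = 1575.4480 kJ, eta = 73.9633%


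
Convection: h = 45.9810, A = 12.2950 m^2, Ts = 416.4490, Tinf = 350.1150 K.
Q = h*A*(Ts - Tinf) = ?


dT = 66.3340 K
Q = 45.9810 * 12.2950 * 66.3340 = 37501.0244 W

37501.0244 W


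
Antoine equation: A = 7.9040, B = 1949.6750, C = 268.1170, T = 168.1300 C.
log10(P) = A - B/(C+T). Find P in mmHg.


C+T = 436.2470
B/(C+T) = 4.4692
log10(P) = 7.9040 - 4.4692 = 3.4348
P = 10^3.4348 = 2721.4491 mmHg

2721.4491 mmHg


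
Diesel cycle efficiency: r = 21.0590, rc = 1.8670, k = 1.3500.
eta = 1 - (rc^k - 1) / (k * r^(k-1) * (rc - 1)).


r^(k-1) = 2.9054
rc^k = 2.3230
eta = 0.6110 = 61.0958%

61.0958%


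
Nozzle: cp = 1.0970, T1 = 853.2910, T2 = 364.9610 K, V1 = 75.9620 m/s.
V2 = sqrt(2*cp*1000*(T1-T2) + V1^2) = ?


dT = 488.3300 K
2*cp*1000*dT = 1071396.0200
V1^2 = 5770.2254
V2 = sqrt(1077166.2454) = 1037.8662 m/s

1037.8662 m/s


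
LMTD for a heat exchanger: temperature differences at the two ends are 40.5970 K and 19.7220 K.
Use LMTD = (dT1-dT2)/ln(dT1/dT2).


dT1/dT2 = 2.0585
ln(dT1/dT2) = 0.7220
LMTD = 20.8750 / 0.7220 = 28.9144 K

28.9144 K
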